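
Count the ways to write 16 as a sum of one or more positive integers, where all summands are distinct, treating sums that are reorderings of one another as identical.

32

A partial list (first 12 by largest part):
16
1,15
2,14
3,13
1,2,13
4,12
1,3,12
5,11
1,4,11
2,3,11
6,10
1,5,10
…and 20 more, for 32 total.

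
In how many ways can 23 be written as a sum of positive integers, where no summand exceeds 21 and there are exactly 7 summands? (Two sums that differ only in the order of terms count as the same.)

164

There are 164 such partitions.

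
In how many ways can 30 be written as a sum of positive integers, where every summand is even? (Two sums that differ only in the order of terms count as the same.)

Counting exhaustively, 176 partitions satisfy the conditions.

176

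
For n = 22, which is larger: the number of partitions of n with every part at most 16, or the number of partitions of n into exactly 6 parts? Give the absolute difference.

847

Partitions of 22 with every part at most 16: 983.
Partitions of 22 into exactly 6 parts: 136.
|983 − 136| = 847.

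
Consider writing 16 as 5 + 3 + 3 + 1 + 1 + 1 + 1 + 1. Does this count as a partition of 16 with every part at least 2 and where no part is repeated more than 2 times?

The parts sum to 16, and the condition 'every summand is at least 2' is violated.

No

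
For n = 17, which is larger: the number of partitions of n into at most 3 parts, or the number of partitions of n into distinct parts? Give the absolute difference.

5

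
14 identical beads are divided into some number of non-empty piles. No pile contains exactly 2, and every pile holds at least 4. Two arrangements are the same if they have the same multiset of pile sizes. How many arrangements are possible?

7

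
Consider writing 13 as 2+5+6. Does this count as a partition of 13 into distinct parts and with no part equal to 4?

The parts sum to 13, and the condition 'all summands are distinct' holds; the condition 'no summand equals 4' holds.

Yes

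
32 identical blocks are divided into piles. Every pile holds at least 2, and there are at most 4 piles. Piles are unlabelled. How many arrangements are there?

Counting exhaustively, 255 partitions satisfy the conditions.

255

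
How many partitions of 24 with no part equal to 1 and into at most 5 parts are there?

183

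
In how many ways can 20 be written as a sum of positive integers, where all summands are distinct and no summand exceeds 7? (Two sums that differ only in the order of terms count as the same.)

5

The partitions of 20 that satisfy the conditions:
7,6,5,2
7,6,4,3
7,6,4,2,1
7,5,4,3,1
6,5,4,3,2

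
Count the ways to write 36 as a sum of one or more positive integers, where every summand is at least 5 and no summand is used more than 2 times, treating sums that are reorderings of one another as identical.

Counting exhaustively, 142 partitions satisfy the conditions.

142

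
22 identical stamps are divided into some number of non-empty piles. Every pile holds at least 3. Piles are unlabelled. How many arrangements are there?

Enumerating by decreasing first part gives 73 partitions in all.

73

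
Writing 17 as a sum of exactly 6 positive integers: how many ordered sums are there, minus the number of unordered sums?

Ordered (compositions into 6 parts): C(16,5) = 4368.
Unordered (partitions into 6 parts): 44.
Difference: 4368 − 44 = 4324.

4324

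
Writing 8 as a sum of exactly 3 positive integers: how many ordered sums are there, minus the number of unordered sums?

Compositions: C(7,2) = 21.
Unordered (partitions into 3 parts): 5.
Difference: 21 − 5 = 16.

16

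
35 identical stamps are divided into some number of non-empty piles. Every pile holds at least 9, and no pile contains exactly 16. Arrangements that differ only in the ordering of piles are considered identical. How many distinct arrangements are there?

18

Listing the qualifying partitions of 35:
35
26 + 9
25 + 10
24 + 11
23 + 12
22 + 13
21 + 14
20 + 15
18 + 17
17 + 9 + 9
15 + 11 + 9
15 + 10 + 10
14 + 12 + 9
14 + 11 + 10
13 + 13 + 9
13 + 12 + 10
13 + 11 + 11
12 + 12 + 11
That's 18 in total.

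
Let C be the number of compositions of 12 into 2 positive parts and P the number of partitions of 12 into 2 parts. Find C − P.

Compositions: C(11,1) = 11.
Partitions of 12 into exactly 2 parts: 6.
Difference: 11 − 6 = 5.

5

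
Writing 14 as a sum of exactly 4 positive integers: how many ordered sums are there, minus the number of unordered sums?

Compositions: C(13,3) = 286.
Partitions of 14 into exactly 4 parts: 23.
Difference: 286 − 23 = 263.

263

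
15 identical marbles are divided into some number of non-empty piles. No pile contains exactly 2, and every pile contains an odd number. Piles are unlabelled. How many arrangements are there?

27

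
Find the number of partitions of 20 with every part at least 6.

Enumerating:
20
14,6
13,7
12,8
11,9
10,10
8,6,6
7,7,6

8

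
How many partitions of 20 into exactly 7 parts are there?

82

A full systematic count gives 82.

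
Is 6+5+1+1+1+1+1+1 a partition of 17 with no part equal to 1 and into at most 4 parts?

The parts sum to 17, and the condition 'no summand equals 1' is violated.

No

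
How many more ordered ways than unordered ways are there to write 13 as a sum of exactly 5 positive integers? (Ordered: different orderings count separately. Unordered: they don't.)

477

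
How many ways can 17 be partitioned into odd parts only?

A partial list (first 12 by largest part):
17
15,1,1
13,3,1
13,1,1,1,1
11,5,1
11,3,3
11,3,1,1,1
11,1,1,1,1,1,1
9,7,1
9,5,3
9,5,1,1,1
9,3,3,1,1
…and 26 more, for 38 total.

38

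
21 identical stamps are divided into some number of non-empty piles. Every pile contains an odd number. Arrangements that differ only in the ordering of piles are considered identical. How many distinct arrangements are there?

Counting exhaustively, 76 partitions satisfy the conditions.

76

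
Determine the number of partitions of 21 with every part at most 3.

48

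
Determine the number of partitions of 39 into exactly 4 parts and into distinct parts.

There are 270 such partitions.

270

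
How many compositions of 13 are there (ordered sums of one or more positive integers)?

The number of compositions of n is 2^(n−1); here 2^12 = 4096.

4096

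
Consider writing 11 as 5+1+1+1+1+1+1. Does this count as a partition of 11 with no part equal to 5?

No

The parts sum to 11, and the condition 'no summand equals 5' is violated.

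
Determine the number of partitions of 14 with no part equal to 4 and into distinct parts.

The partitions of 14 that satisfy the conditions:
14
1 + 13
2 + 12
3 + 11
1 + 2 + 11
1 + 3 + 10
5 + 9
2 + 3 + 9
6 + 8
1 + 5 + 8
1 + 2 + 3 + 8
1 + 6 + 7
2 + 5 + 7
3 + 5 + 6
1 + 2 + 5 + 6
That's 15 in total.

15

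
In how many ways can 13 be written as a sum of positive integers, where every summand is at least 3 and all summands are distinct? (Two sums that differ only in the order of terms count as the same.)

They are:
13
10 + 3
9 + 4
8 + 5
7 + 6
6 + 4 + 3
That's 6 in total.

6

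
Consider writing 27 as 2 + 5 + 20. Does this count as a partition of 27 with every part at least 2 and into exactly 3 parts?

The parts sum to 27, and the condition 'every summand is at least 2' holds; the condition 'there are exactly 3 summands' holds.

Yes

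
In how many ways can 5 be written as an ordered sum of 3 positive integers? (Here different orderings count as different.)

A composition of 5 into 3 positive parts is chosen by placing 2 dividers among the 4 gaps between 5 units: C(4,2) = 6.

6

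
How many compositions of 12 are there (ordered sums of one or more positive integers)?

2048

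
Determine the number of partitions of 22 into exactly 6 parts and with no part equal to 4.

Counting exhaustively, 79 partitions satisfy the conditions.

79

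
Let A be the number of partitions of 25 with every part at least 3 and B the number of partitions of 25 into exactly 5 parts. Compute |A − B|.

Partitions of 25 with every part at least 3: 130.
Partitions of 25 into exactly 5 parts: 192.
|130 − 192| = 62.

62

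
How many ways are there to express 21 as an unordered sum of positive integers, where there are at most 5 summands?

Counting exhaustively, 221 partitions satisfy the conditions.

221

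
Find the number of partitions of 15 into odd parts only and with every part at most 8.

19

Listing the qualifying partitions of 15:
7,7,1
7,5,3
7,5,1,1,1
7,3,3,1,1
7,3,1,1,1,1,1
7,1,1,1,1,1,1,1,1
5,5,5
5,5,3,1,1
5,5,1,1,1,1,1
5,3,3,3,1
5,3,3,1,1,1,1
5,3,1,1,1,1,1,1,1
5,1,1,1,1,1,1,1,1,1,1
3,3,3,3,3
3,3,3,3,1,1,1
3,3,3,1,1,1,1,1,1
3,3,1,1,1,1,1,1,1,1,1
3,1,1,1,1,1,1,1,1,1,1,1,1
1,1,1,1,1,1,1,1,1,1,1,1,1,1,1
Counting gives 19.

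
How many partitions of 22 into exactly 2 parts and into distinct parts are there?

They are:
21,1
20,2
19,3
18,4
17,5
16,6
15,7
14,8
13,9
12,10

10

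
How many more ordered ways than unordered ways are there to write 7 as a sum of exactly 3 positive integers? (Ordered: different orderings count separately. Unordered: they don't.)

11

Compositions: C(6,2) = 15.
Partitions of 7 into exactly 3 parts: 4.
Difference: 15 − 4 = 11.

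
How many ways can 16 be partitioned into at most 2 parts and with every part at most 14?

Listing the qualifying partitions of 16:
14+2
13+3
12+4
11+5
10+6
9+7
8+8

7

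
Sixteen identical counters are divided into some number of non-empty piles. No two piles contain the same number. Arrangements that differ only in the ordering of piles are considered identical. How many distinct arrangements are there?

32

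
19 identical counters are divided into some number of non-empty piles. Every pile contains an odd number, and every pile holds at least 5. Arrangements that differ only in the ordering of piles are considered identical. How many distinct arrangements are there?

3

Listing the qualifying partitions of 19:
19
9, 5, 5
7, 7, 5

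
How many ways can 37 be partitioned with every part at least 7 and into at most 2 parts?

13

The partitions of 37 that satisfy the conditions:
37
30,7
29,8
28,9
27,10
26,11
25,12
24,13
23,14
22,15
21,16
20,17
19,18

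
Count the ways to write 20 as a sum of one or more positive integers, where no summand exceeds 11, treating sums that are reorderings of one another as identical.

Direct enumeration gives 560 partitions.

560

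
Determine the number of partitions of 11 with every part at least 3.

The partitions of 11 that satisfy the conditions:
11
3 + 8
4 + 7
5 + 6
3 + 3 + 5
3 + 4 + 4

6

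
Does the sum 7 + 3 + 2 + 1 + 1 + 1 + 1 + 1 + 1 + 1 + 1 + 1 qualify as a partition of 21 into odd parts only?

The parts sum to 21, and the condition 'every summand is odd' is violated.

No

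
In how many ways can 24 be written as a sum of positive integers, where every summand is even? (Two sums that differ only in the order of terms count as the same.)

There are 77 such partitions.

77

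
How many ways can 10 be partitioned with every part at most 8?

40

There are too many to list fully; the first 12 (by largest part) are:
8 + 2
8 + 1 + 1
7 + 3
7 + 2 + 1
7 + 1 + 1 + 1
6 + 4
6 + 3 + 1
6 + 2 + 2
6 + 2 + 1 + 1
6 + 1 + 1 + 1 + 1
5 + 5
5 + 4 + 1
…and 28 more, for 40 total.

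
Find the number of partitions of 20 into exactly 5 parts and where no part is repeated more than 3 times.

Direct enumeration gives 80 partitions.

80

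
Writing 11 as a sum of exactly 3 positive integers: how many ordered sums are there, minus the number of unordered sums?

35

Compositions: C(10,2) = 45.
Partitions of 11 into exactly 3 parts: 10.
Difference: 45 − 10 = 35.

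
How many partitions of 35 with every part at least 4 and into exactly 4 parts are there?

Counting exhaustively, 94 partitions satisfy the conditions.

94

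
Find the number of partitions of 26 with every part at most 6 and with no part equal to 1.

97

Enumerating by decreasing first part gives 97 partitions in all.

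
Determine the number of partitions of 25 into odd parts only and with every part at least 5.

7

Listing the qualifying partitions of 25:
25
15 + 5 + 5
13 + 7 + 5
11 + 9 + 5
11 + 7 + 7
9 + 9 + 7
5 + 5 + 5 + 5 + 5
That's 7 in total.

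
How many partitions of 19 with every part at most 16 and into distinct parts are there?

There are too many to list fully; the first 12 (by largest part) are:
16, 3
16, 2, 1
15, 4
15, 3, 1
14, 5
14, 4, 1
14, 3, 2
13, 6
13, 5, 1
13, 4, 2
13, 3, 2, 1
12, 7
…and 39 more, for 51 total.

51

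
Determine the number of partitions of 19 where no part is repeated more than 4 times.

Systematic enumeration (by largest part, then next-largest, …) yields 325.

325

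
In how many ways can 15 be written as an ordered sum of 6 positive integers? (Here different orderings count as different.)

Place 5 bars in the 14 internal gaps of a row of 15 dots: C(14,5) = 2002.

2002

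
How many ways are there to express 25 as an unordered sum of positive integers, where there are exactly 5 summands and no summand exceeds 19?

Systematic enumeration (by largest part, then next-largest, …) yields 190.

190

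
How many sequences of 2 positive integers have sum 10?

9

A composition of 10 into 2 positive parts is chosen by placing 1 dividers among the 9 gaps between 10 units: C(9,1) = 9.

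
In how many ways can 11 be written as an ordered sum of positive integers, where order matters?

1024

Each of the 10 gaps between 11 units is either a break or not: 2^10 = 1024.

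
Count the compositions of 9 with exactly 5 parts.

Equivalently, choose which 4 of the 8 gaps become plus signs: C(8,4) = 70.

70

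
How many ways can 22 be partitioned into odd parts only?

89

Counting exhaustively, 89 partitions satisfy the conditions.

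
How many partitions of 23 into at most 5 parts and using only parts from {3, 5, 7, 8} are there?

They are:
7, 8, 8
3, 5, 7, 8
5, 5, 5, 8
3, 3, 3, 7, 7
3, 3, 5, 5, 7
3, 5, 5, 5, 5
That's 6 in total.

6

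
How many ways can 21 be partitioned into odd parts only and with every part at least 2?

12

The partitions of 21 that satisfy the conditions:
21
15 + 3 + 3
13 + 5 + 3
11 + 7 + 3
11 + 5 + 5
9 + 9 + 3
9 + 7 + 5
9 + 3 + 3 + 3 + 3
7 + 7 + 7
7 + 5 + 3 + 3 + 3
5 + 5 + 5 + 3 + 3
3 + 3 + 3 + 3 + 3 + 3 + 3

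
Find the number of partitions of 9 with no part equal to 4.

Enumerating:
9
1, 8
2, 7
1, 1, 7
3, 6
1, 2, 6
1, 1, 1, 6
1, 3, 5
2, 2, 5
1, 1, 2, 5
1, 1, 1, 1, 5
3, 3, 3
1, 2, 3, 3
1, 1, 1, 3, 3
2, 2, 2, 3
1, 1, 2, 2, 3
1, 1, 1, 1, 2, 3
1, 1, 1, 1, 1, 1, 3
1, 2, 2, 2, 2
1, 1, 1, 2, 2, 2
1, 1, 1, 1, 1, 2, 2
1, 1, 1, 1, 1, 1, 1, 2
1, 1, 1, 1, 1, 1, 1, 1, 1
That's 23 in total.

23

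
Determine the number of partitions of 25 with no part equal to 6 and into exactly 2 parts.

They are:
24 + 1
23 + 2
22 + 3
21 + 4
20 + 5
18 + 7
17 + 8
16 + 9
15 + 10
14 + 11
13 + 12

11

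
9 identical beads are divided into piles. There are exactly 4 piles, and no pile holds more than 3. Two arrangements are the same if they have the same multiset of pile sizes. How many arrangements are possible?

Listing the qualifying partitions of 9:
3 + 3 + 2 + 1
3 + 2 + 2 + 2

2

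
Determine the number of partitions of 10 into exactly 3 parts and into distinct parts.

Enumerating:
7+2+1
6+3+1
5+4+1
5+3+2

4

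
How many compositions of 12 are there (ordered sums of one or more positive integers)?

2048

Each of the 11 gaps between 12 units is either a break or not: 2^11 = 2048.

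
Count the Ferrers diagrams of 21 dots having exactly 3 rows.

37

There are too many to list fully; the first 12 (by largest part) are:
19,1,1
18,2,1
17,3,1
17,2,2
16,4,1
16,3,2
15,5,1
15,4,2
15,3,3
14,6,1
14,5,2
14,4,3
…and 25 more, for 37 total.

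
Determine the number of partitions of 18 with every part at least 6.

6

The partitions of 18 that satisfy the conditions:
18
12+6
11+7
10+8
9+9
6+6+6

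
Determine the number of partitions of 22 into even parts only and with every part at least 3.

14

Enumerating:
22
18,4
16,6
14,8
14,4,4
12,10
12,6,4
10,8,4
10,6,6
10,4,4,4
8,8,6
8,6,4,4
6,6,6,4
6,4,4,4,4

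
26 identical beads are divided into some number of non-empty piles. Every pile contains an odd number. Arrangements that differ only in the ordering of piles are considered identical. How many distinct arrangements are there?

Counting exhaustively, 165 partitions satisfy the conditions.

165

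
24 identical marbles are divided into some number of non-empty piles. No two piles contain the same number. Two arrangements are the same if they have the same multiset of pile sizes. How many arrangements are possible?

122

Counting exhaustively, 122 partitions satisfy the conditions.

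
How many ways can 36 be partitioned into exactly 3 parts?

108

Systematic enumeration (by largest part, then next-largest, …) yields 108.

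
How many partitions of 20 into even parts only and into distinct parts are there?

Enumerating:
20
18, 2
16, 4
14, 6
14, 4, 2
12, 8
12, 6, 2
10, 8, 2
10, 6, 4
8, 6, 4, 2

10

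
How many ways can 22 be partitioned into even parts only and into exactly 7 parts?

5

They are:
10+2+2+2+2+2+2
8+4+2+2+2+2+2
6+6+2+2+2+2+2
6+4+4+2+2+2+2
4+4+4+4+2+2+2
That's 5 in total.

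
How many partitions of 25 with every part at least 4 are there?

There are too many to list fully; the first 12 (by largest part) are:
25
21 + 4
20 + 5
19 + 6
18 + 7
17 + 8
17 + 4 + 4
16 + 9
16 + 5 + 4
15 + 10
15 + 6 + 4
15 + 5 + 5
…and 45 more, for 57 total.

57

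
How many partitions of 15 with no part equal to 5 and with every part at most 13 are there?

Counting exhaustively, 132 partitions satisfy the conditions.

132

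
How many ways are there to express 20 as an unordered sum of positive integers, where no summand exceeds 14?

608

There are 608 such partitions.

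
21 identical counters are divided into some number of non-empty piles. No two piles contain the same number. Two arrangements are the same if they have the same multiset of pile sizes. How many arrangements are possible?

Counting exhaustively, 76 partitions satisfy the conditions.

76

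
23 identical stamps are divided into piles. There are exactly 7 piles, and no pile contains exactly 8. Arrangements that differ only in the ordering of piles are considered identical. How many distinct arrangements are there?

138

Direct enumeration gives 138 partitions.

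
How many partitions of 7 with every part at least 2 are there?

4

Listing the qualifying partitions of 7:
7
5+2
4+3
3+2+2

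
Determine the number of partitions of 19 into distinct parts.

54

A partial list (first 12 by largest part):
19
18 + 1
17 + 2
16 + 3
16 + 2 + 1
15 + 4
15 + 3 + 1
14 + 5
14 + 4 + 1
14 + 3 + 2
13 + 6
13 + 5 + 1
…and 42 more, for 54 total.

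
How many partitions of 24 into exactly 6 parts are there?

199

Counting exhaustively, 199 partitions satisfy the conditions.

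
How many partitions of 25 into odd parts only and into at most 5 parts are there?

47

There are too many to list fully; the first 12 (by largest part) are:
25
1,1,23
1,3,21
1,1,1,1,21
1,5,19
3,3,19
1,1,1,3,19
1,7,17
3,5,17
1,1,1,5,17
1,1,3,3,17
1,9,15
…and 35 more, for 47 total.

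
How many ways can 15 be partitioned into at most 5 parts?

Direct enumeration gives 84 partitions.

84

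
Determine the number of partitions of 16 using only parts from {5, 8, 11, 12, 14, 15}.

2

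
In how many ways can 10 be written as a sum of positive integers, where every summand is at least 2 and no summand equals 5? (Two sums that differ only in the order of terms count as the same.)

10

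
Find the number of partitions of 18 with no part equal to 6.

Direct enumeration gives 308 partitions.

308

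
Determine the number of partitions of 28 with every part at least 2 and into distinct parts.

119

Systematic enumeration (by largest part, then next-largest, …) yields 119.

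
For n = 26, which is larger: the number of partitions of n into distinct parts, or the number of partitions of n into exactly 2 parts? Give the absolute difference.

152

Partitions of 26 into distinct parts: 165.
Partitions of 26 into exactly 2 parts: 13.
|165 − 13| = 152.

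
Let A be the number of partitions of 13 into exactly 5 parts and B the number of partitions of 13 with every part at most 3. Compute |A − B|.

3

Partitions of 13 into exactly 5 parts: 18.
Partitions of 13 with every part at most 3: 21.
|18 − 21| = 3.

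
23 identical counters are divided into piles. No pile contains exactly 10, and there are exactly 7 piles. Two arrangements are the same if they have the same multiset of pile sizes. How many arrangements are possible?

150

Counting exhaustively, 150 partitions satisfy the conditions.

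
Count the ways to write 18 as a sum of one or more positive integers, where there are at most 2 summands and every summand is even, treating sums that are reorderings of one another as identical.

5

Enumerating:
18
16,2
14,4
12,6
10,8
Counting gives 5.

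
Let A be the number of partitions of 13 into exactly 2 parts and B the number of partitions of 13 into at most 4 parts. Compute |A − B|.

33

Partitions of 13 into exactly 2 parts: 6.
Partitions of 13 into at most 4 parts: 39.
|6 − 39| = 33.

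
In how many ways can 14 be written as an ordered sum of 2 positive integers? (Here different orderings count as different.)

Equivalently, choose which 1 of the 13 gaps become plus signs: C(13,1) = 13.

13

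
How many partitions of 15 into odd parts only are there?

27

A partial list (first 12 by largest part):
15
13, 1, 1
11, 3, 1
11, 1, 1, 1, 1
9, 5, 1
9, 3, 3
9, 3, 1, 1, 1
9, 1, 1, 1, 1, 1, 1
7, 7, 1
7, 5, 3
7, 5, 1, 1, 1
7, 3, 3, 1, 1
…and 15 more, for 27 total.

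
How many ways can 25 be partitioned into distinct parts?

142

Systematic enumeration (by largest part, then next-largest, …) yields 142.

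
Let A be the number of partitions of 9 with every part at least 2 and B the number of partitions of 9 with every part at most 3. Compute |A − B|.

Partitions of 9 with every part at least 2: 8.
Partitions of 9 with every part at most 3: 12.
|8 − 12| = 4.

4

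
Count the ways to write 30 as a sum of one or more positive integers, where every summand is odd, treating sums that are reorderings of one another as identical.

Systematic enumeration (by largest part, then next-largest, …) yields 296.

296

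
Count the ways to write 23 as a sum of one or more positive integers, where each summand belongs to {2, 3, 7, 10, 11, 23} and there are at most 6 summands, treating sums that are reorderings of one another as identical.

Enumerating:
23
11,10,2
11,7,3,2
11,3,3,3,3
11,3,3,2,2,2
10,10,3
10,7,3,3
10,7,2,2,2
10,3,3,3,2,2
7,7,7,2
7,7,3,3,3
7,7,3,2,2,2

12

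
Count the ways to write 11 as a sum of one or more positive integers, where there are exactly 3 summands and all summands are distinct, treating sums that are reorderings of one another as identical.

5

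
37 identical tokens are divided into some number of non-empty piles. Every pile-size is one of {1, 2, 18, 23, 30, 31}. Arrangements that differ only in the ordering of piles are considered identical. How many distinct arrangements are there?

46

There are too many to list fully; the first 12 (by largest part) are:
31 + 2 + 2 + 2
31 + 2 + 2 + 1 + 1
31 + 2 + 1 + 1 + 1 + 1
31 + 1 + 1 + 1 + 1 + 1 + 1
30 + 2 + 2 + 2 + 1
30 + 2 + 2 + 1 + 1 + 1
30 + 2 + 1 + 1 + 1 + 1 + 1
30 + 1 + 1 + 1 + 1 + 1 + 1 + 1
23 + 2 + 2 + 2 + 2 + 2 + 2 + 2
23 + 2 + 2 + 2 + 2 + 2 + 2 + 1 + 1
23 + 2 + 2 + 2 + 2 + 2 + 1 + 1 + 1 + 1
23 + 2 + 2 + 2 + 2 + 1 + 1 + 1 + 1 + 1 + 1
…and 34 more, for 46 total.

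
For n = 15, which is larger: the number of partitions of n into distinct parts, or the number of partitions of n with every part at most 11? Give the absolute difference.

Partitions of 15 into distinct parts: 27.
Partitions of 15 with every part at most 11: 169.
|27 − 169| = 142.

142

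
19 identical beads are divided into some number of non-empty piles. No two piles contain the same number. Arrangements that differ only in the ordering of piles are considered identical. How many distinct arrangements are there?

There are too many to list fully; the first 12 (by largest part) are:
19
1,18
2,17
3,16
1,2,16
4,15
1,3,15
5,14
1,4,14
2,3,14
6,13
1,5,13
…and 42 more, for 54 total.

54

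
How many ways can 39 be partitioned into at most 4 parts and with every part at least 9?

34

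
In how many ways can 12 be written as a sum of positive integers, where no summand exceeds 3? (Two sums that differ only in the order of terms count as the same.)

They are:
3 + 3 + 3 + 3
1 + 2 + 3 + 3 + 3
1 + 1 + 1 + 3 + 3 + 3
2 + 2 + 2 + 3 + 3
1 + 1 + 2 + 2 + 3 + 3
1 + 1 + 1 + 1 + 2 + 3 + 3
1 + 1 + 1 + 1 + 1 + 1 + 3 + 3
1 + 2 + 2 + 2 + 2 + 3
1 + 1 + 1 + 2 + 2 + 2 + 3
1 + 1 + 1 + 1 + 1 + 2 + 2 + 3
1 + 1 + 1 + 1 + 1 + 1 + 1 + 2 + 3
1 + 1 + 1 + 1 + 1 + 1 + 1 + 1 + 1 + 3
2 + 2 + 2 + 2 + 2 + 2
1 + 1 + 2 + 2 + 2 + 2 + 2
1 + 1 + 1 + 1 + 2 + 2 + 2 + 2
1 + 1 + 1 + 1 + 1 + 1 + 2 + 2 + 2
1 + 1 + 1 + 1 + 1 + 1 + 1 + 1 + 2 + 2
1 + 1 + 1 + 1 + 1 + 1 + 1 + 1 + 1 + 1 + 2
1 + 1 + 1 + 1 + 1 + 1 + 1 + 1 + 1 + 1 + 1 + 1
Counting gives 19.

19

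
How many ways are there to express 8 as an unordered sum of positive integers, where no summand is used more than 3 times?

They are:
8
7,1
6,2
6,1,1
5,3
5,2,1
5,1,1,1
4,4
4,3,1
4,2,2
4,2,1,1
3,3,2
3,3,1,1
3,2,2,1
3,2,1,1,1
2,2,2,1,1

16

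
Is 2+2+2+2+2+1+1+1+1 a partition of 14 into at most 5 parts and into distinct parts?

The parts sum to 14, and the condition 'there are at most 5 summands' is violated.

No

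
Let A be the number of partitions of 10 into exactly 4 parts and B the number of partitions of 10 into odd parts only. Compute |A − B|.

Partitions of 10 into exactly 4 parts: 9.
Partitions of 10 into odd parts only: 10.
|9 − 10| = 1.

1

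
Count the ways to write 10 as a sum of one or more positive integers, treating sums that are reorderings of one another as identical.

42

A partial list (first 12 by largest part):
10
9 + 1
8 + 2
8 + 1 + 1
7 + 3
7 + 2 + 1
7 + 1 + 1 + 1
6 + 4
6 + 3 + 1
6 + 2 + 2
6 + 2 + 1 + 1
6 + 1 + 1 + 1 + 1
…and 30 more, for 42 total.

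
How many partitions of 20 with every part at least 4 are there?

24

Enumerating:
20
16,4
15,5
14,6
13,7
12,8
12,4,4
11,9
11,5,4
10,10
10,6,4
10,5,5
9,7,4
9,6,5
8,8,4
8,7,5
8,6,6
8,4,4,4
7,7,6
7,5,4,4
6,6,4,4
6,5,5,4
5,5,5,5
4,4,4,4,4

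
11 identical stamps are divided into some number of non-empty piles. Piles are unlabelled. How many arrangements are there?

56

A partial list (first 12 by largest part):
11
10 + 1
9 + 2
9 + 1 + 1
8 + 3
8 + 2 + 1
8 + 1 + 1 + 1
7 + 4
7 + 3 + 1
7 + 2 + 2
7 + 2 + 1 + 1
7 + 1 + 1 + 1 + 1
…and 44 more, for 56 total.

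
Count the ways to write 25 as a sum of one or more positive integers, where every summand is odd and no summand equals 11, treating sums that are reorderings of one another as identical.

Systematic enumeration (by largest part, then next-largest, …) yields 120.

120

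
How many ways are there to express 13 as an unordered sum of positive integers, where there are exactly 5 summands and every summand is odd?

5

Listing the qualifying partitions of 13:
9 + 1 + 1 + 1 + 1
7 + 3 + 1 + 1 + 1
5 + 5 + 1 + 1 + 1
5 + 3 + 3 + 1 + 1
3 + 3 + 3 + 3 + 1
That's 5 in total.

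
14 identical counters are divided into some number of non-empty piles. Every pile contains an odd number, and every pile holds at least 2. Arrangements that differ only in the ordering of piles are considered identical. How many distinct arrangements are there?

They are:
11, 3
9, 5
7, 7
5, 3, 3, 3
Counting gives 4.

4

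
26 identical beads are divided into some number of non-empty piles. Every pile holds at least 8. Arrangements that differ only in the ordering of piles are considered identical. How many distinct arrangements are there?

Listing the qualifying partitions of 26:
26
18 + 8
17 + 9
16 + 10
15 + 11
14 + 12
13 + 13
10 + 8 + 8
9 + 9 + 8
That's 9 in total.

9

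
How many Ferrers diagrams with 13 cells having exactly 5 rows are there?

They are:
1 + 1 + 1 + 1 + 9
1 + 1 + 1 + 2 + 8
1 + 1 + 1 + 3 + 7
1 + 1 + 2 + 2 + 7
1 + 1 + 1 + 4 + 6
1 + 1 + 2 + 3 + 6
1 + 2 + 2 + 2 + 6
1 + 1 + 1 + 5 + 5
1 + 1 + 2 + 4 + 5
1 + 1 + 3 + 3 + 5
1 + 2 + 2 + 3 + 5
2 + 2 + 2 + 2 + 5
1 + 1 + 3 + 4 + 4
1 + 2 + 2 + 4 + 4
1 + 2 + 3 + 3 + 4
2 + 2 + 2 + 3 + 4
1 + 3 + 3 + 3 + 3
2 + 2 + 3 + 3 + 3

18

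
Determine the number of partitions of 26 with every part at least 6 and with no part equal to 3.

21

They are:
26
20, 6
19, 7
18, 8
17, 9
16, 10
15, 11
14, 12
14, 6, 6
13, 13
13, 7, 6
12, 8, 6
12, 7, 7
11, 9, 6
11, 8, 7
10, 10, 6
10, 9, 7
10, 8, 8
9, 9, 8
8, 6, 6, 6
7, 7, 6, 6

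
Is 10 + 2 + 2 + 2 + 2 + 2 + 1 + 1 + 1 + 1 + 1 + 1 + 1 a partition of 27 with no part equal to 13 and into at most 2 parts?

The parts sum to 27, and the condition 'there are at most 2 summands' is violated.

No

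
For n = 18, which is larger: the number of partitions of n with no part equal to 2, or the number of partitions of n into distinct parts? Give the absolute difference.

108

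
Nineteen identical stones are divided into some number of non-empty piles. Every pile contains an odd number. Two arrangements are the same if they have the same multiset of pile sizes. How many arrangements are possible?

A partial list (first 12 by largest part):
19
17, 1, 1
15, 3, 1
15, 1, 1, 1, 1
13, 5, 1
13, 3, 3
13, 3, 1, 1, 1
13, 1, 1, 1, 1, 1, 1
11, 7, 1
11, 5, 3
11, 5, 1, 1, 1
11, 3, 3, 1, 1
…and 42 more, for 54 total.

54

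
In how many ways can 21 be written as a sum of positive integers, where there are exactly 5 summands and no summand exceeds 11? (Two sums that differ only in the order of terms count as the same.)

83

Systematic enumeration (by largest part, then next-largest, …) yields 83.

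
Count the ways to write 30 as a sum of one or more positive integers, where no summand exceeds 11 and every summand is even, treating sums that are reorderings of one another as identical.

A full systematic count gives 84.

84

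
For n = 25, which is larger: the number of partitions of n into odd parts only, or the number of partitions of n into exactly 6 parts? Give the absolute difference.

93

Partitions of 25 into odd parts only: 142.
Partitions of 25 into exactly 6 parts: 235.
|142 − 235| = 93.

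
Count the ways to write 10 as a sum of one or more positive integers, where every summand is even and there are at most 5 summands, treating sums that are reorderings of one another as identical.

The partitions of 10 that satisfy the conditions:
10
8,2
6,4
6,2,2
4,4,2
4,2,2,2
2,2,2,2,2
That's 7 in total.

7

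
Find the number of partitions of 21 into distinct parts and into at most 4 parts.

65

A partial list (first 12 by largest part):
21
20+1
19+2
18+3
18+2+1
17+4
17+3+1
16+5
16+4+1
16+3+2
15+6
15+5+1
…and 53 more, for 65 total.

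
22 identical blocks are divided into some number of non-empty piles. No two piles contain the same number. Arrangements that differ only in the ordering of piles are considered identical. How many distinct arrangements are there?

89

There are 89 such partitions.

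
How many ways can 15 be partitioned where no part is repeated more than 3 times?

Direct enumeration gives 105 partitions.

105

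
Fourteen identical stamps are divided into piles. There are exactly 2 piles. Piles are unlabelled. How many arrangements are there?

7

They are:
13+1
12+2
11+3
10+4
9+5
8+6
7+7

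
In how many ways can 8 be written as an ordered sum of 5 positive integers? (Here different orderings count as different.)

Equivalently, choose which 4 of the 7 gaps become plus signs: C(7,4) = 35.

35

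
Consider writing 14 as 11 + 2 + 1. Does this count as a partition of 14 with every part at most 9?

No

The parts sum to 14, and the condition 'no summand exceeds 9' is violated.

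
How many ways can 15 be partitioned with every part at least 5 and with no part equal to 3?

They are:
15
10 + 5
9 + 6
8 + 7
5 + 5 + 5

5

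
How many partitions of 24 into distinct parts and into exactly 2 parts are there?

11

The partitions of 24 that satisfy the conditions:
1, 23
2, 22
3, 21
4, 20
5, 19
6, 18
7, 17
8, 16
9, 15
10, 14
11, 13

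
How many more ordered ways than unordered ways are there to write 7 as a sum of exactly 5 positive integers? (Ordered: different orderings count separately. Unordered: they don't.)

Ordered (compositions into 5 parts): C(6,4) = 15.
Partitions of 7 into exactly 5 parts: 2.
Difference: 15 − 2 = 13.

13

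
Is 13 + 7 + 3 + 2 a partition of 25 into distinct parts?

Yes

The parts sum to 25, and the condition 'all summands are distinct' holds.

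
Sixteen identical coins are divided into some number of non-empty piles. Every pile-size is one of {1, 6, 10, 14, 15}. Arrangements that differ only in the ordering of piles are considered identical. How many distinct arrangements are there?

7

Enumerating:
1 + 15
1 + 1 + 14
6 + 10
1 + 1 + 1 + 1 + 1 + 1 + 10
1 + 1 + 1 + 1 + 6 + 6
1 + 1 + 1 + 1 + 1 + 1 + 1 + 1 + 1 + 1 + 6
1 + 1 + 1 + 1 + 1 + 1 + 1 + 1 + 1 + 1 + 1 + 1 + 1 + 1 + 1 + 1
Counting gives 7.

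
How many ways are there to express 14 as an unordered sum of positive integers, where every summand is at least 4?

7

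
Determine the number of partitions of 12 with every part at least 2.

21

Listing the qualifying partitions of 12:
12
10,2
9,3
8,4
8,2,2
7,5
7,3,2
6,6
6,4,2
6,3,3
6,2,2,2
5,5,2
5,4,3
5,3,2,2
4,4,4
4,4,2,2
4,3,3,2
4,2,2,2,2
3,3,3,3
3,3,2,2,2
2,2,2,2,2,2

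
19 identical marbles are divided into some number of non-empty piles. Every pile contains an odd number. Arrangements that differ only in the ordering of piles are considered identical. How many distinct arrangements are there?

There are too many to list fully; the first 12 (by largest part) are:
19
17, 1, 1
15, 3, 1
15, 1, 1, 1, 1
13, 5, 1
13, 3, 3
13, 3, 1, 1, 1
13, 1, 1, 1, 1, 1, 1
11, 7, 1
11, 5, 3
11, 5, 1, 1, 1
11, 3, 3, 1, 1
…and 42 more, for 54 total.

54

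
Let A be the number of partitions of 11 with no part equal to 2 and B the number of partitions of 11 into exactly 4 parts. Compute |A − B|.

15

Partitions of 11 with no part equal to 2: 26.
Partitions of 11 into exactly 4 parts: 11.
|26 − 11| = 15.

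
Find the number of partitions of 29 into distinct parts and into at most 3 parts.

71

Counting exhaustively, 71 partitions satisfy the conditions.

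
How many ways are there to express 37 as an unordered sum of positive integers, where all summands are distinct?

Counting exhaustively, 760 partitions satisfy the conditions.

760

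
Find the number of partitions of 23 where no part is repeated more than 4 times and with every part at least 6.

12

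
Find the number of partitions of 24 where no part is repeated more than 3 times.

722

Enumerating by decreasing first part gives 722 partitions in all.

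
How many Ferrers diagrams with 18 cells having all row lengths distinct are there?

There are too many to list fully; the first 12 (by largest part) are:
18
17,1
16,2
15,3
15,2,1
14,4
14,3,1
13,5
13,4,1
13,3,2
12,6
12,5,1
…and 34 more, for 46 total.

46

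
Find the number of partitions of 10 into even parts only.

7

Listing the qualifying partitions of 10:
10
2 + 8
4 + 6
2 + 2 + 6
2 + 4 + 4
2 + 2 + 2 + 4
2 + 2 + 2 + 2 + 2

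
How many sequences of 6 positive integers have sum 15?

By stars and bars with positive parts, the count is C(14,5) = 2002.

2002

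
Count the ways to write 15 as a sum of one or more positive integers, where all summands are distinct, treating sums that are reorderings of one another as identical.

A partial list (first 12 by largest part):
15
1 + 14
2 + 13
3 + 12
1 + 2 + 12
4 + 11
1 + 3 + 11
5 + 10
1 + 4 + 10
2 + 3 + 10
6 + 9
1 + 5 + 9
…and 15 more, for 27 total.

27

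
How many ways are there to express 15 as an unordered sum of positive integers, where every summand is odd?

There are too many to list fully; the first 12 (by largest part) are:
15
13 + 1 + 1
11 + 3 + 1
11 + 1 + 1 + 1 + 1
9 + 5 + 1
9 + 3 + 3
9 + 3 + 1 + 1 + 1
9 + 1 + 1 + 1 + 1 + 1 + 1
7 + 7 + 1
7 + 5 + 3
7 + 5 + 1 + 1 + 1
7 + 3 + 3 + 1 + 1
…and 15 more, for 27 total.

27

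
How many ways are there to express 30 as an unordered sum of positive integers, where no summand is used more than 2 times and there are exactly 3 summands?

Enumerating by decreasing first part gives 74 partitions in all.

74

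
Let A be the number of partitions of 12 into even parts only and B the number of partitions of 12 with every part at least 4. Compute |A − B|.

Partitions of 12 into even parts only: 11.
Partitions of 12 with every part at least 4: 5.
|11 − 5| = 6.

6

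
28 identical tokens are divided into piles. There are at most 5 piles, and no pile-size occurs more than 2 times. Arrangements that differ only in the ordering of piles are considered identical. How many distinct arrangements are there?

475

Direct enumeration gives 475 partitions.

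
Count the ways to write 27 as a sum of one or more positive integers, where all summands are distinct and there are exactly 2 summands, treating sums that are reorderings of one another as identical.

Enumerating:
26 + 1
25 + 2
24 + 3
23 + 4
22 + 5
21 + 6
20 + 7
19 + 8
18 + 9
17 + 10
16 + 11
15 + 12
14 + 13
That's 13 in total.

13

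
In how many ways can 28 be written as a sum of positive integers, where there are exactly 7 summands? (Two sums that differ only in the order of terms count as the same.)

436

There are 436 such partitions.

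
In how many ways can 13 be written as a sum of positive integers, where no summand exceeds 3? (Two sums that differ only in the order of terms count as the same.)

21

The partitions of 13 that satisfy the conditions:
3 + 3 + 3 + 3 + 1
3 + 3 + 3 + 2 + 2
3 + 3 + 3 + 2 + 1 + 1
3 + 3 + 3 + 1 + 1 + 1 + 1
3 + 3 + 2 + 2 + 2 + 1
3 + 3 + 2 + 2 + 1 + 1 + 1
3 + 3 + 2 + 1 + 1 + 1 + 1 + 1
3 + 3 + 1 + 1 + 1 + 1 + 1 + 1 + 1
3 + 2 + 2 + 2 + 2 + 2
3 + 2 + 2 + 2 + 2 + 1 + 1
3 + 2 + 2 + 2 + 1 + 1 + 1 + 1
3 + 2 + 2 + 1 + 1 + 1 + 1 + 1 + 1
3 + 2 + 1 + 1 + 1 + 1 + 1 + 1 + 1 + 1
3 + 1 + 1 + 1 + 1 + 1 + 1 + 1 + 1 + 1 + 1
2 + 2 + 2 + 2 + 2 + 2 + 1
2 + 2 + 2 + 2 + 2 + 1 + 1 + 1
2 + 2 + 2 + 2 + 1 + 1 + 1 + 1 + 1
2 + 2 + 2 + 1 + 1 + 1 + 1 + 1 + 1 + 1
2 + 2 + 1 + 1 + 1 + 1 + 1 + 1 + 1 + 1 + 1
2 + 1 + 1 + 1 + 1 + 1 + 1 + 1 + 1 + 1 + 1 + 1
1 + 1 + 1 + 1 + 1 + 1 + 1 + 1 + 1 + 1 + 1 + 1 + 1
Counting gives 21.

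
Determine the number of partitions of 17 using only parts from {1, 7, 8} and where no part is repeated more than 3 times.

They are:
8,8,1
8,7,1,1
7,7,1,1,1
Counting gives 3.

3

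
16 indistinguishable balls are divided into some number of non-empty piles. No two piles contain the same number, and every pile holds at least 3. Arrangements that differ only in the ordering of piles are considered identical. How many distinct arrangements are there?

10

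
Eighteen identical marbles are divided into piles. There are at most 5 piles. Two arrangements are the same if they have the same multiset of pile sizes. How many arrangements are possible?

141

A full systematic count gives 141.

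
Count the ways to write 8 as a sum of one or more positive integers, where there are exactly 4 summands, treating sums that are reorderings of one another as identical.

5

Listing the qualifying partitions of 8:
1,1,1,5
1,1,2,4
1,1,3,3
1,2,2,3
2,2,2,2
That's 5 in total.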